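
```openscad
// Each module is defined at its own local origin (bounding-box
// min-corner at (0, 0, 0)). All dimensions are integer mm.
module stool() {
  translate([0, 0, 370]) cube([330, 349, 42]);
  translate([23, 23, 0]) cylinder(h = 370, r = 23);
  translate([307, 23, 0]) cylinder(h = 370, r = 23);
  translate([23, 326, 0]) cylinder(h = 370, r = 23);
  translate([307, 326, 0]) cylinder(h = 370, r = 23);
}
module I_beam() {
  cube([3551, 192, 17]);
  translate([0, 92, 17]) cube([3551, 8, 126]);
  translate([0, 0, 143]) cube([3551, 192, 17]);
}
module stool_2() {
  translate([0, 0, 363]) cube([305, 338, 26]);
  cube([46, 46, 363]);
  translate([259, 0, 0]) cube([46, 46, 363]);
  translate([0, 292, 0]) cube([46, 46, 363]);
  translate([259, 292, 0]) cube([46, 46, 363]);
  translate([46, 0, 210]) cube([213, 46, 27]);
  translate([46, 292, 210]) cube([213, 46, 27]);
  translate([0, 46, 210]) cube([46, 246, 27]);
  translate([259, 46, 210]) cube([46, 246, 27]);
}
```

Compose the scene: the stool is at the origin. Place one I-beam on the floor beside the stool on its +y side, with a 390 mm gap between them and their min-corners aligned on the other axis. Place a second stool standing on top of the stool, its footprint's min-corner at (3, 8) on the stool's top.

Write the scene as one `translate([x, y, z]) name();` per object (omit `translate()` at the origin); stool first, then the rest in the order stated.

stool();
translate([0, 739, 0]) I_beam();
translate([3, 8, 412]) stool_2();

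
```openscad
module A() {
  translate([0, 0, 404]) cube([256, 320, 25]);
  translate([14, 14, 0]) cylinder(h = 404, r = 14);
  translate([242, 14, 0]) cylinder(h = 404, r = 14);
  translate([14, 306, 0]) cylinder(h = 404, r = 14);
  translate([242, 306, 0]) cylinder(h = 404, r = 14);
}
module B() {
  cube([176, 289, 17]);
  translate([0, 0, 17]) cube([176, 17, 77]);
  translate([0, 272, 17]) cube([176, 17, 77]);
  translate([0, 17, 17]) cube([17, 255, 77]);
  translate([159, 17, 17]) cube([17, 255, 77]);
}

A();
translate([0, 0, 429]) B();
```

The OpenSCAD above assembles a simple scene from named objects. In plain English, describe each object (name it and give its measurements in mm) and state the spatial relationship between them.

A is a four-legged stool. The seat is a 256×320×25 mm slab whose top surface is at z = 429 mm; four round legs, each 28 mm in diameter, run from the floor (z = 0) to the underside of the seat, each leg's axis is inset half a diameter from the nearest pair of seat edges (so the leg's bounding box is flush with the corner).

B is an open-topped rectangular box: outside dimensions 176×289×94 mm, with a uniform wall and base thickness of 17 mm. The base is a full 176×289 slab on the floor; four walls sit on top of the base. The front and back walls (the −y and +y sides) span the full width; the two side walls fit between them.

The open box is on top of the stool.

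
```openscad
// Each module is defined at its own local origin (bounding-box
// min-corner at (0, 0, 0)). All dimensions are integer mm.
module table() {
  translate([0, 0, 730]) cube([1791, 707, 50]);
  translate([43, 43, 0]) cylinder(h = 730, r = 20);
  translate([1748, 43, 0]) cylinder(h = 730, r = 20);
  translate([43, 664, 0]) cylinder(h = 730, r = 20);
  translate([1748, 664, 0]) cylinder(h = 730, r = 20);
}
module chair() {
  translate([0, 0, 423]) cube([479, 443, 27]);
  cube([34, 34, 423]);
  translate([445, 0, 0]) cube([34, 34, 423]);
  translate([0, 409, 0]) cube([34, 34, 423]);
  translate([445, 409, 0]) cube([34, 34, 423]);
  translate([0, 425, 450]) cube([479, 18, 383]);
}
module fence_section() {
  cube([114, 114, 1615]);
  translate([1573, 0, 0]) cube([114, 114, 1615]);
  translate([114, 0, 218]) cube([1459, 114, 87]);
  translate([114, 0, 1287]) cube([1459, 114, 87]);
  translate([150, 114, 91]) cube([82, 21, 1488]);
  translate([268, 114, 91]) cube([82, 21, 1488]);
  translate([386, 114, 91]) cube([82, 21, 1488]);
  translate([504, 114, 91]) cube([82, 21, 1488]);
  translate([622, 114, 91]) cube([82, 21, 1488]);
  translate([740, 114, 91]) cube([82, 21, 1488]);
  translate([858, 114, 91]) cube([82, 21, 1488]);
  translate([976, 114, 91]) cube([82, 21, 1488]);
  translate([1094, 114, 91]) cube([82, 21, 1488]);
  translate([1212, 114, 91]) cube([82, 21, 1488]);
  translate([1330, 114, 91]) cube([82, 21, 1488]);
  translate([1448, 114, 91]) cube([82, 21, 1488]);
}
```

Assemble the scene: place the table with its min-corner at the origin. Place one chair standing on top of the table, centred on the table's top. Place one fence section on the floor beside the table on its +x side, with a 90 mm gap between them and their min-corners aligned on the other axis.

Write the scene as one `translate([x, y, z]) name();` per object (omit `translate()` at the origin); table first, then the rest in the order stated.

table();
translate([656, 132, 780]) chair();
translate([1881, 0, 0]) fence_section();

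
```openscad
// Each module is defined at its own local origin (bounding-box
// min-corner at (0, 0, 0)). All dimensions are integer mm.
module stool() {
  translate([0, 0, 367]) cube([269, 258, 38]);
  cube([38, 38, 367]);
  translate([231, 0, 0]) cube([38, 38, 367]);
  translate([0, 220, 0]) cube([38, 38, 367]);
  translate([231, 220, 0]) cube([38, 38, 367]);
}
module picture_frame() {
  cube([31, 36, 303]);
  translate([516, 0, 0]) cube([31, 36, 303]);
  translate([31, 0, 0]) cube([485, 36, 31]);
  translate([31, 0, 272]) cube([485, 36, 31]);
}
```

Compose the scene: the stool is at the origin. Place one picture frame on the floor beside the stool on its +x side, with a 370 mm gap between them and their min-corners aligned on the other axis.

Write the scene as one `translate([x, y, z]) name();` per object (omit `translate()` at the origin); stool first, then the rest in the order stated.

stool();
translate([639, 0, 0]) picture_frame();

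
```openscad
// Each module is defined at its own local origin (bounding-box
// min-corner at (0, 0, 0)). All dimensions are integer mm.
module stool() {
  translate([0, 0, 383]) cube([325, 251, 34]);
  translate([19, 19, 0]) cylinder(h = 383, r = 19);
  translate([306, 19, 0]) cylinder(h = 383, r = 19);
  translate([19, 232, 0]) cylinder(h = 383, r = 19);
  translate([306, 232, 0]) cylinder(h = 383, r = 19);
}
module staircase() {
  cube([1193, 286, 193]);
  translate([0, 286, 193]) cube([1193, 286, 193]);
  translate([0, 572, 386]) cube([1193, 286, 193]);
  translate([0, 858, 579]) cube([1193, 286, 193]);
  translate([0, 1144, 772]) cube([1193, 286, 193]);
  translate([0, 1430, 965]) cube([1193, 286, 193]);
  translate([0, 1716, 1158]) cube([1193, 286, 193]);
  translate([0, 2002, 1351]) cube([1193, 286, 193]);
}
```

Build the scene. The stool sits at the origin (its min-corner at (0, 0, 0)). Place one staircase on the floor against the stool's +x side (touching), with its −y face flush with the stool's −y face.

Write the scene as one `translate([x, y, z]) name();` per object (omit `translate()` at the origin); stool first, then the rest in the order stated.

stool();
translate([325, 0, 0]) staircase();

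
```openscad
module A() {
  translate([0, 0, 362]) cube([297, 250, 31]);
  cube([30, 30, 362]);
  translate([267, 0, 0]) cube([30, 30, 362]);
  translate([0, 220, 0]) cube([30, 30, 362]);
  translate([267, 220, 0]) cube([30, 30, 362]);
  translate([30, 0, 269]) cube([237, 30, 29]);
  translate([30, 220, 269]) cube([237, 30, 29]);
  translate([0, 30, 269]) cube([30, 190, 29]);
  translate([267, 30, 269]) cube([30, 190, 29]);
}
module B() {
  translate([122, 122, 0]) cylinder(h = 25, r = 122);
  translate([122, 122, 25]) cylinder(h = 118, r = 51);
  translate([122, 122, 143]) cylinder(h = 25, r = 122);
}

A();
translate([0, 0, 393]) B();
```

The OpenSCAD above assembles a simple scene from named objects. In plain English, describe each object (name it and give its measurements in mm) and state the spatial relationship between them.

A is a four-legged stool. The seat is a 297×250×31 mm slab whose top surface is at z = 393 mm; four square legs, each 30×30 mm in cross-section, run from the floor (z = 0) to the underside of the seat, each flush with a corner of the seat. Four stretchers, 30 mm wide and 29 mm tall, connect adjacent legs with their undersides at z = 269 mm, each running between the inner faces of the legs it joins and aligned with the legs' outer faces on the other axis.

B is a spool: two coaxial disc flanges of radius 122 mm and thickness 25 mm, joined by a core cylinder of radius 51 mm and height 118 mm. The lower flange rests on z = 0 and the three cylinders share a vertical axis.

The spool is on top of the stool.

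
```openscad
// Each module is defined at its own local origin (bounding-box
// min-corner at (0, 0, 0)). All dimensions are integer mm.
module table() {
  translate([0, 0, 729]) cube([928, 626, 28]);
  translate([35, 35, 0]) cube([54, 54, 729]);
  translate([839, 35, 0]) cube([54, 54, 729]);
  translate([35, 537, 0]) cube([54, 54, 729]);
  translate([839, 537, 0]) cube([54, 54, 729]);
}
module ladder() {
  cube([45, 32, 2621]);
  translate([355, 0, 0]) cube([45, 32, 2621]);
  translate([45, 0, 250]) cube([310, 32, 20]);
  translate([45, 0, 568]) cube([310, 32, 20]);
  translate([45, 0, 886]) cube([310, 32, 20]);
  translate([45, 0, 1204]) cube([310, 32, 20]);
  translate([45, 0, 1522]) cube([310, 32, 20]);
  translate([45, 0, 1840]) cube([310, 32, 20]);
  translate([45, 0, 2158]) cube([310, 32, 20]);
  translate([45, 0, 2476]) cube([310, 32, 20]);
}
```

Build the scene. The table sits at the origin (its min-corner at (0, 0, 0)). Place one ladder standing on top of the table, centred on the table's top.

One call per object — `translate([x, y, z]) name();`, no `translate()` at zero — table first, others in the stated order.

table();
translate([264, 297, 757]) ladder();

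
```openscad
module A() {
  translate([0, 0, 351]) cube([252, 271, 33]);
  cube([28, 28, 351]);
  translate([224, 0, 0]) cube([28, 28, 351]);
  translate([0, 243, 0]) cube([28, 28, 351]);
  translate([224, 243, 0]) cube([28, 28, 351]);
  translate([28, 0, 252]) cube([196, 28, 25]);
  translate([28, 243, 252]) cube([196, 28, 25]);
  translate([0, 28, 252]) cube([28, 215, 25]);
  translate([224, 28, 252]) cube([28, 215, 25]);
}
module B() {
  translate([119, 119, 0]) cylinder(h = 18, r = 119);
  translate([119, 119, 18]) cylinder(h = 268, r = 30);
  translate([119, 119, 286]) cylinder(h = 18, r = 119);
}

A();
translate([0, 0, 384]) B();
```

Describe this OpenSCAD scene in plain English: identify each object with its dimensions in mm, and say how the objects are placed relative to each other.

A is a simple wooden stool: a rectangular seat 252 mm (x) by 271 mm (y), 33 mm thick, top face at z = 384 mm, on four square legs, each 28×28 mm in cross-section. The legs rest on z = 0, each flush with a corner of the seat. Four stretchers, 28 mm wide and 25 mm tall, connect adjacent legs with their undersides at z = 252 mm, each running between the inner faces of the legs it joins and aligned with the legs' outer faces on the other axis.

B is a spool: two coaxial disc flanges of radius 119 mm and thickness 18 mm, joined by a core cylinder of radius 30 mm and height 268 mm. The lower flange rests on z = 0 and the three cylinders share a vertical axis.

The spool is on top of the stool.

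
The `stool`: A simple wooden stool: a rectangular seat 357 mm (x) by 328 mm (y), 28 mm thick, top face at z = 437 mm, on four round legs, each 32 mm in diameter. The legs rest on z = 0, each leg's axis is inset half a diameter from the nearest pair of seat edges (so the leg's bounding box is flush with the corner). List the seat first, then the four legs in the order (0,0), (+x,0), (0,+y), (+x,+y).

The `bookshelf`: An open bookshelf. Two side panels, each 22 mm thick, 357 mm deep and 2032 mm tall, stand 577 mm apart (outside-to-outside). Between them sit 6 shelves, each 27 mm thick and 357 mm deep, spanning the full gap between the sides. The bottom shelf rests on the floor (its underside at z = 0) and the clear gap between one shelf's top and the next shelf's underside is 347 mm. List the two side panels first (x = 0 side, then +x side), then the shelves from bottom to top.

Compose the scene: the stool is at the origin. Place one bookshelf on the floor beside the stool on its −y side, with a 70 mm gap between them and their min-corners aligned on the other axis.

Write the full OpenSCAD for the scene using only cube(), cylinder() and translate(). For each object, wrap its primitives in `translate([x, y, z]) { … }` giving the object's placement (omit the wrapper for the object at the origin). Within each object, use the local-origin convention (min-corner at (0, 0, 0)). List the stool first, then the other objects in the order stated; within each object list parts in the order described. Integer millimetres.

translate([0, 0, 409]) cube([357, 328, 28]);
translate([16, 16, 0]) cylinder(h = 409, r = 16);
translate([341, 16, 0]) cylinder(h = 409, r = 16);
translate([16, 312, 0]) cylinder(h = 409, r = 16);
translate([341, 312, 0]) cylinder(h = 409, r = 16);
translate([0, -427, 0]) {
  cube([22, 357, 2032]);
  translate([555, 0, 0]) cube([22, 357, 2032]);
  translate([22, 0, 0]) cube([533, 357, 27]);
  translate([22, 0, 374]) cube([533, 357, 27]);
  translate([22, 0, 748]) cube([533, 357, 27]);
  translate([22, 0, 1122]) cube([533, 357, 27]);
  translate([22, 0, 1496]) cube([533, 357, 27]);
  translate([22, 0, 1870]) cube([533, 357, 27]);
}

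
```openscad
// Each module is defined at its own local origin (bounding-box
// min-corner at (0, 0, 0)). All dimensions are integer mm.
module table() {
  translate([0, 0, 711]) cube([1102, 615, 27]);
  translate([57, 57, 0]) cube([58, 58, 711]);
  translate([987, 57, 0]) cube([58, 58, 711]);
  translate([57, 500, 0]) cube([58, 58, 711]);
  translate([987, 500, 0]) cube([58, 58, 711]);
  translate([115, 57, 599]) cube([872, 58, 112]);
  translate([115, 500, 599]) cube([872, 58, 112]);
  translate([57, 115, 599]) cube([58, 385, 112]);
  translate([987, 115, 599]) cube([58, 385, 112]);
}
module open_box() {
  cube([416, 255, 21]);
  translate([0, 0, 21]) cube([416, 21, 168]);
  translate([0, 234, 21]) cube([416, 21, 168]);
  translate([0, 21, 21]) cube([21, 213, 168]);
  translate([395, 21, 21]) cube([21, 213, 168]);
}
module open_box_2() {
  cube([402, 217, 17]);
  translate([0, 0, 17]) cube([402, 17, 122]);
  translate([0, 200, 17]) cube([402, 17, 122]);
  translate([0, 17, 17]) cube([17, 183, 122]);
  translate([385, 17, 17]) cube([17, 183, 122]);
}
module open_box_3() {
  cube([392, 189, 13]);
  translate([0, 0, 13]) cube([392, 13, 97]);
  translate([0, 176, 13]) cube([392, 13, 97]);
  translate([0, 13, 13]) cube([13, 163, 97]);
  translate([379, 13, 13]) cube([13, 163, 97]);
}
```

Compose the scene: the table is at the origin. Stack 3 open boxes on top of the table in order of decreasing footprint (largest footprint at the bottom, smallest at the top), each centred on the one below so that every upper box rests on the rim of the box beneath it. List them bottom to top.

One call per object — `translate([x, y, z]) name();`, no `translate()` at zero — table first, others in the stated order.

table();
translate([343, 180, 738]) open_box();
translate([350, 199, 927]) open_box_2();
translate([355, 213, 1066]) open_box_3();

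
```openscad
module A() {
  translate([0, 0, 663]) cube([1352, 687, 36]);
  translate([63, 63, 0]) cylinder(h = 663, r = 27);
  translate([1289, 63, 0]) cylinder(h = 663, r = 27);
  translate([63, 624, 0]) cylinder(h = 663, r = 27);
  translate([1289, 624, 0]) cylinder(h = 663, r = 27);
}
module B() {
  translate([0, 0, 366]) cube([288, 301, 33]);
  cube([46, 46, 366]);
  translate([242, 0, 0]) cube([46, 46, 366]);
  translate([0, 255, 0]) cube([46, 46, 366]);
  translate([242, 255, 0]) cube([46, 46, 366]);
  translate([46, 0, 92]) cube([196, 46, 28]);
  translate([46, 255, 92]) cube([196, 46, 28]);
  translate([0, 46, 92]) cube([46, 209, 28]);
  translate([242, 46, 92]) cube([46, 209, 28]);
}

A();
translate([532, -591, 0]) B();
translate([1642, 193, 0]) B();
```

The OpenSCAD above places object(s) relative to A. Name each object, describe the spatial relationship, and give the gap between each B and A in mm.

A is a table. B is a stool. Two stools sit around the table at the −y, +x sides. The gap between each stool and the table is 290 mm.

Each stool's nearest face is 290 mm from the table's bounding box.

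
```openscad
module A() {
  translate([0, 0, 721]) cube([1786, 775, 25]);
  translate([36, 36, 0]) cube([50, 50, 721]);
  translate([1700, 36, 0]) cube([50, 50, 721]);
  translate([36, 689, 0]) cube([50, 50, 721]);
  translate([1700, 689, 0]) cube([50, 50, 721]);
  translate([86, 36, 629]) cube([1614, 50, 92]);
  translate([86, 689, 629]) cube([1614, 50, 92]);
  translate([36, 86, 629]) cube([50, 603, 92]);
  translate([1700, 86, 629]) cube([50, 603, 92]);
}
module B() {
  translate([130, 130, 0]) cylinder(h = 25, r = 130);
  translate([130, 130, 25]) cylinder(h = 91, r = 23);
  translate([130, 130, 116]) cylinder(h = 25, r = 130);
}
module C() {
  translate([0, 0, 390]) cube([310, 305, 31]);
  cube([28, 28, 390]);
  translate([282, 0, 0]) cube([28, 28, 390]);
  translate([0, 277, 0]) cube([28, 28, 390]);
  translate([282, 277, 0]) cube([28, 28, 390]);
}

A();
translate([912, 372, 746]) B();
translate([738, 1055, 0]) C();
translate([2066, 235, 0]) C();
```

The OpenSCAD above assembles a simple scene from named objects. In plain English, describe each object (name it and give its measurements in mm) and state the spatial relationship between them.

A is a table: top 1786 mm (x) × 775 mm (y), 25 mm thick, upper face at z = 746 mm, on four 50×50 mm square legs, each inset 36 mm from the nearest pair of top edges, running from z = 0 to the bottom of the top. Four apron rails, 50 mm thick and 92 mm tall, run between adjacent legs with their top edges flush with the underside of the top and their outer faces flush with the legs' outer faces.

B is a spool: two coaxial disc flanges of radius 130 mm and thickness 25 mm, joined by a core cylinder of radius 23 mm and height 91 mm. The lower flange rests on z = 0 and the three cylinders share a vertical axis.

C is a simple wooden stool: a rectangular seat 310 mm (x) by 305 mm (y), 31 mm thick, top face at z = 421 mm, on four square legs, each 28×28 mm in cross-section. The legs rest on z = 0, each flush with a corner of the seat.

The spool is on top of the table. Two stools sit around the table at the +y, +x sides.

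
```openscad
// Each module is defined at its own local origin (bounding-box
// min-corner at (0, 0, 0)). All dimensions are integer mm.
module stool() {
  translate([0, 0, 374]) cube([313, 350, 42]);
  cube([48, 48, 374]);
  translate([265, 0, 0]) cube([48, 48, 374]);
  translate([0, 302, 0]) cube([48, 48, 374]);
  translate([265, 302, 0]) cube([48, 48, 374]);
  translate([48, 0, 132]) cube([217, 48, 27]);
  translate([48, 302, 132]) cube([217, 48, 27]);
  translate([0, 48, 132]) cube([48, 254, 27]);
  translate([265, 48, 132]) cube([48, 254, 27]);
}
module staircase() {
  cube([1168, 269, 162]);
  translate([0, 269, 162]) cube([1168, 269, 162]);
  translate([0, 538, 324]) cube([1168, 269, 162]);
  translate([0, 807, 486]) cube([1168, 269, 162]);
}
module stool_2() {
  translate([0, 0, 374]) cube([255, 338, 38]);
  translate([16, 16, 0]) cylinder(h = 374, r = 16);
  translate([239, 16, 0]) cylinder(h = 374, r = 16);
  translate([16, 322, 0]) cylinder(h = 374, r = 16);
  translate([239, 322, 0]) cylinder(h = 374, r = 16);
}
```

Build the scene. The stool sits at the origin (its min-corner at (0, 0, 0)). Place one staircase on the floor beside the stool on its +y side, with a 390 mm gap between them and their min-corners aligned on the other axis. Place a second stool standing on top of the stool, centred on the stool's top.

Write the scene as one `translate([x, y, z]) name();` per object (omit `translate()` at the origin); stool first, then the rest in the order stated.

stool();
translate([0, 740, 0]) staircase();
translate([29, 6, 416]) stool_2();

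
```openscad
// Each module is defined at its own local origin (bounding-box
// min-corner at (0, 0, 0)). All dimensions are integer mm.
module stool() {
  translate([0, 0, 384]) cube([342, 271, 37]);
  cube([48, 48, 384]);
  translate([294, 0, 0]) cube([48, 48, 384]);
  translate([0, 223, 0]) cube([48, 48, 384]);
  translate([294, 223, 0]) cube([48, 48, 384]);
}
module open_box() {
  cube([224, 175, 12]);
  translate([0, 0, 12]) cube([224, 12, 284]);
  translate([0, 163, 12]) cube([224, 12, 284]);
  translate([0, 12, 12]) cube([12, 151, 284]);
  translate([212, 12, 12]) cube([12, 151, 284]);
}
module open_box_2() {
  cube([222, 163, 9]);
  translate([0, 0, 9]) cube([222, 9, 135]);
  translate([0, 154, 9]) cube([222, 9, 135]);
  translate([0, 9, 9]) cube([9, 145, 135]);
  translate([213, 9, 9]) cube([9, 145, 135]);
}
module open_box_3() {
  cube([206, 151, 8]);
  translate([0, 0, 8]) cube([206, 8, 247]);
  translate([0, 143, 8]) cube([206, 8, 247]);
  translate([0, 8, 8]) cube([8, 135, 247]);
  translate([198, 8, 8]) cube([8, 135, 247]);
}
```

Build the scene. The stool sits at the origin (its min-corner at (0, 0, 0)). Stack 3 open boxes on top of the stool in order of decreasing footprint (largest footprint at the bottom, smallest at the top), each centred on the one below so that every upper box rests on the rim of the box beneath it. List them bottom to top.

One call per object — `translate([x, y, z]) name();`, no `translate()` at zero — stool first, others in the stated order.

stool();
translate([59, 48, 421]) open_box();
translate([60, 54, 717]) open_box_2();
translate([68, 60, 861]) open_box_3();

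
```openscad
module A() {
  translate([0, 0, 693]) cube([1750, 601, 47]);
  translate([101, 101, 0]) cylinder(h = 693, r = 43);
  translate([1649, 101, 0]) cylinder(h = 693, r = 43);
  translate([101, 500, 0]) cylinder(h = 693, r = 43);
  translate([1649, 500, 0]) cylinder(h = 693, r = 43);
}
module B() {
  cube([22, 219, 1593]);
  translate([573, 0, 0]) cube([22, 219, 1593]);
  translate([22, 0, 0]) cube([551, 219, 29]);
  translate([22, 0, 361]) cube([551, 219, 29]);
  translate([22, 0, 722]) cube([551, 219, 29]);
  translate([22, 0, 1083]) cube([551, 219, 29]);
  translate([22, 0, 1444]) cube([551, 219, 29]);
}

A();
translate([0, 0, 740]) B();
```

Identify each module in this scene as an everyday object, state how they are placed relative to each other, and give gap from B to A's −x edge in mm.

The bookshelf's min-x is at 0; the table's min-x is 0; gap = 0 mm.

A is a table. B is a bookshelf. The bookshelf is on top of the table. The gap from the bookshelf to the table's −x edge is 0 mm.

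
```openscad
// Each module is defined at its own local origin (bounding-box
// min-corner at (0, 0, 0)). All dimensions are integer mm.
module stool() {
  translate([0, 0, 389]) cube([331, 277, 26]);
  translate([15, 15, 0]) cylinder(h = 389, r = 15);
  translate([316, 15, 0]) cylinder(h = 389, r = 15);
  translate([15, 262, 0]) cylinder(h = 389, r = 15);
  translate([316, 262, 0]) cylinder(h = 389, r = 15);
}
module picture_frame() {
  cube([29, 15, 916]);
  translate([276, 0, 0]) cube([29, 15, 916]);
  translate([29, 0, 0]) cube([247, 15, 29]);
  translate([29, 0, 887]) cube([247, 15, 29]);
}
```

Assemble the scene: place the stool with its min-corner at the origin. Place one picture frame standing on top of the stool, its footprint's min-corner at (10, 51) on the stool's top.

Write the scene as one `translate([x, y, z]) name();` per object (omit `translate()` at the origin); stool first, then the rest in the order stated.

stool();
translate([10, 51, 415]) picture_frame();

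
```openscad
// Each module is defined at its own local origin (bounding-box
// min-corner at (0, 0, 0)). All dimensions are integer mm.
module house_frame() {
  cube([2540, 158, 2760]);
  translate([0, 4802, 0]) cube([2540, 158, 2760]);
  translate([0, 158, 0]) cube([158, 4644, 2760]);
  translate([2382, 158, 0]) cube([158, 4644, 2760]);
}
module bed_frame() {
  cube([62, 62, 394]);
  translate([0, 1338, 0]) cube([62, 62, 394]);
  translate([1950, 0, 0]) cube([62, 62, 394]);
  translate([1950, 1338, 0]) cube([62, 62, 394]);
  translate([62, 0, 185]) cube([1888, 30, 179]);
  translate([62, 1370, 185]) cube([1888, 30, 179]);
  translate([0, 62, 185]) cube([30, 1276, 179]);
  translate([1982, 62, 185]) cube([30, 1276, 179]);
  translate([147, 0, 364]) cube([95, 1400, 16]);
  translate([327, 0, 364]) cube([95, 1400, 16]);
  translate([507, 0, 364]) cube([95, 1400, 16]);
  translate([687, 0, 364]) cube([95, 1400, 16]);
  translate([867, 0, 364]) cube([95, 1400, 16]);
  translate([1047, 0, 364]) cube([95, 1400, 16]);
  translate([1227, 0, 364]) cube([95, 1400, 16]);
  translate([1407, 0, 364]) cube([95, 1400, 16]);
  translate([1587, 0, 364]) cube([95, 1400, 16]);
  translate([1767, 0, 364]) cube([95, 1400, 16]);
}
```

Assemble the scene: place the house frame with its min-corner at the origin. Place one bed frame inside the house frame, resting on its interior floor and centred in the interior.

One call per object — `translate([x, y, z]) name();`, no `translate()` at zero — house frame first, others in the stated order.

house_frame();
translate([264, 1780, 0]) bed_frame();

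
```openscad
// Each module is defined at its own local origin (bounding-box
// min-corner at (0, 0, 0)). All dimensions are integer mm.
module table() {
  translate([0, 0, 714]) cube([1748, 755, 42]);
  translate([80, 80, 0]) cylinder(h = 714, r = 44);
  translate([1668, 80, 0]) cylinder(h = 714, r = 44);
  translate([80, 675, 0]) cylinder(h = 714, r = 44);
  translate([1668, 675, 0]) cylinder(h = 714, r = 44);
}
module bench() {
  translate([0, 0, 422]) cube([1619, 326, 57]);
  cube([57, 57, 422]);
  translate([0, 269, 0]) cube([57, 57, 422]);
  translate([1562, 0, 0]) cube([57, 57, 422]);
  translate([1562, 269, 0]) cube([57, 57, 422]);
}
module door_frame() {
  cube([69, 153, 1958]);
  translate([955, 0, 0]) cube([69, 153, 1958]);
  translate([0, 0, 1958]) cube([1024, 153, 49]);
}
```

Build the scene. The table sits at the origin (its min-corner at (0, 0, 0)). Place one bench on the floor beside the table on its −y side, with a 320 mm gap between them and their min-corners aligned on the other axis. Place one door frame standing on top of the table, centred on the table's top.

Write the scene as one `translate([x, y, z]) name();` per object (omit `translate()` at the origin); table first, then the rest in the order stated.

table();
translate([0, -646, 0]) bench();
translate([362, 301, 756]) door_frame();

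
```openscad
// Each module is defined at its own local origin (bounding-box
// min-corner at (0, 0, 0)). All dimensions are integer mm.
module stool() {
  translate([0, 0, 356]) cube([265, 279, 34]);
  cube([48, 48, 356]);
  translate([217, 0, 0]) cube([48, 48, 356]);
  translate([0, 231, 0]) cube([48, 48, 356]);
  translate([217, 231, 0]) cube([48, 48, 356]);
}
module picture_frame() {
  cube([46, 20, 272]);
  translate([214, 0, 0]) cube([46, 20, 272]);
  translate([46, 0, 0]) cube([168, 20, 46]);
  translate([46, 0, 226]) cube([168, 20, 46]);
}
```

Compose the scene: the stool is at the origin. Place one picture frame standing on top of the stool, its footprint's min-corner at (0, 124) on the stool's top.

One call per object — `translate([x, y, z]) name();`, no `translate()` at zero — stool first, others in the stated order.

stool();
translate([0, 124, 390]) picture_frame();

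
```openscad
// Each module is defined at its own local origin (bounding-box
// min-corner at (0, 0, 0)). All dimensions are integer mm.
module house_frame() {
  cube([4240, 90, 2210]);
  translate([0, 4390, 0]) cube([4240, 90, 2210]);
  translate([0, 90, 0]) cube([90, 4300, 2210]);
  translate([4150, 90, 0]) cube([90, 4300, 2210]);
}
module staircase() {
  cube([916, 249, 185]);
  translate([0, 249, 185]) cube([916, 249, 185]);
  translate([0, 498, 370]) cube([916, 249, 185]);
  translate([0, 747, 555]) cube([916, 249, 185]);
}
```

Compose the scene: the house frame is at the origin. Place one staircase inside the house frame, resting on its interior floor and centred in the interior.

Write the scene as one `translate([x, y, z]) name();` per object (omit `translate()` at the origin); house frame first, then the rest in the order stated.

house_frame();
translate([1662, 1742, 0]) staircase();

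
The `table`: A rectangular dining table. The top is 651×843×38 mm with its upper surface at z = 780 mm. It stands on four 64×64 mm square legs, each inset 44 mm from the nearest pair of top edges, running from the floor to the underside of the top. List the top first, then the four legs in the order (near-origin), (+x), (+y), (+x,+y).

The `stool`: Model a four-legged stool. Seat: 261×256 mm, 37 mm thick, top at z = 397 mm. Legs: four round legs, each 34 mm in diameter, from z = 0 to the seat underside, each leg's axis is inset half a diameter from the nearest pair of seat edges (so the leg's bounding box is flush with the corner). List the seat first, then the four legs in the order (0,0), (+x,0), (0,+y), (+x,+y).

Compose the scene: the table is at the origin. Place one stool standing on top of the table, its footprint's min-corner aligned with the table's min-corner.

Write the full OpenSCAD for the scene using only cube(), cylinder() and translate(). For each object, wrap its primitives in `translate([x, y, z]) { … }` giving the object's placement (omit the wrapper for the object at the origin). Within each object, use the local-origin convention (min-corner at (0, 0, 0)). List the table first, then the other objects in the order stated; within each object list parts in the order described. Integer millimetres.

translate([0, 0, 742]) cube([651, 843, 38]);
translate([44, 44, 0]) cube([64, 64, 742]);
translate([543, 44, 0]) cube([64, 64, 742]);
translate([44, 735, 0]) cube([64, 64, 742]);
translate([543, 735, 0]) cube([64, 64, 742]);
translate([0, 0, 780]) {
  translate([0, 0, 360]) cube([261, 256, 37]);
  translate([17, 17, 0]) cylinder(h = 360, r = 17);
  translate([244, 17, 0]) cylinder(h = 360, r = 17);
  translate([17, 239, 0]) cylinder(h = 360, r = 17);
  translate([244, 239, 0]) cylinder(h = 360, r = 17);
}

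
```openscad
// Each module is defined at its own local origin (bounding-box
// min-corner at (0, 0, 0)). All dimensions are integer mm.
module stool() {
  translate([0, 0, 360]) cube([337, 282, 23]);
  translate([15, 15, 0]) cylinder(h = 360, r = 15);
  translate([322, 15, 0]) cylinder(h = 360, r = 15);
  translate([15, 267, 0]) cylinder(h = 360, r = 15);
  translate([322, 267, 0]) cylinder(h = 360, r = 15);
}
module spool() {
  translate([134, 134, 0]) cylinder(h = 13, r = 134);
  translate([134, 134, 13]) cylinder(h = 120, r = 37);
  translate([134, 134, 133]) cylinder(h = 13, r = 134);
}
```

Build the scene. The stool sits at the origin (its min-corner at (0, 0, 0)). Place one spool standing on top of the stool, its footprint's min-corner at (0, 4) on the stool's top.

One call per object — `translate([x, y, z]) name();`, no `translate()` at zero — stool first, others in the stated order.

stool();
translate([0, 4, 383]) spool();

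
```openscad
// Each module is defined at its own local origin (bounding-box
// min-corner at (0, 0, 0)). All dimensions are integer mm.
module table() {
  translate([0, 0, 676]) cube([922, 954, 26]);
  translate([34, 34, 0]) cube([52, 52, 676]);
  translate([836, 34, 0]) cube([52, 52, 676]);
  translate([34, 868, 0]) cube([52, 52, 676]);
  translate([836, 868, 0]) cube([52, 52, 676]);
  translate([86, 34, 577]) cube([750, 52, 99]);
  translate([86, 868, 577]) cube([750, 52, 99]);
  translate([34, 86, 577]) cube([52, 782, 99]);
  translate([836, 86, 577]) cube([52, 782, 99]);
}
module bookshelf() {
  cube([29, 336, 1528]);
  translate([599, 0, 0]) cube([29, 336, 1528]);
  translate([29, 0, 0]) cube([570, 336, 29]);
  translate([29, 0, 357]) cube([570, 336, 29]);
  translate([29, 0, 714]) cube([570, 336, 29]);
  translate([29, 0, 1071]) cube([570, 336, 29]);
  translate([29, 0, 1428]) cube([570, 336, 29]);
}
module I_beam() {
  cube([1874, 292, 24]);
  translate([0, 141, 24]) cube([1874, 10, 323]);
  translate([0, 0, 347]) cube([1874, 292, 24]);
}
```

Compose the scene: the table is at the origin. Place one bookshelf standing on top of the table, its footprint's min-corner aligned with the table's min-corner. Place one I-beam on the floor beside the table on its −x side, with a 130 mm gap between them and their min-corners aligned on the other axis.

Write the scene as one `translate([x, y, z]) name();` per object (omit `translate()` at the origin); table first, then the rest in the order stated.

table();
translate([0, 0, 702]) bookshelf();
translate([-2004, 0, 0]) I_beam();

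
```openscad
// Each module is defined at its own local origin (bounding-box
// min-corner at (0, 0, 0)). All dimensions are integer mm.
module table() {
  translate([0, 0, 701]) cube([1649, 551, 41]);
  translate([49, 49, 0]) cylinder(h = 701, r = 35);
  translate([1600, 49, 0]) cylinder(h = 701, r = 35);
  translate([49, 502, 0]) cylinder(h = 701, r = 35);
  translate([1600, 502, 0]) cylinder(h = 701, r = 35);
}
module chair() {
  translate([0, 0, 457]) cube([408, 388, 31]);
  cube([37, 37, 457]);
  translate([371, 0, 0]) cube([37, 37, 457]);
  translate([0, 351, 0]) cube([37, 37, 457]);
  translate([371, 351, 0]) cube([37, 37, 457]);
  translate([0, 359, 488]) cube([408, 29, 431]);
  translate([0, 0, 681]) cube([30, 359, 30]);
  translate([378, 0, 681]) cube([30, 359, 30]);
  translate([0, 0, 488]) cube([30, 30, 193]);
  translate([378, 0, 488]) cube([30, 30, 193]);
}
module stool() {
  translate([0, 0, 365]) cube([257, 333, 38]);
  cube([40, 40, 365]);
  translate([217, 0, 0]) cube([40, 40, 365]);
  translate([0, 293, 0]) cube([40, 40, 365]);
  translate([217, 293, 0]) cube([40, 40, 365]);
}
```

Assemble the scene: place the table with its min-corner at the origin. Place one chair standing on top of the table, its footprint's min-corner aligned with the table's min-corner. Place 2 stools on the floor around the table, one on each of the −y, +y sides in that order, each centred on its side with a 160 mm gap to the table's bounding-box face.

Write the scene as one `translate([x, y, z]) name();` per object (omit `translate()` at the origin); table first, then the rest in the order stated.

table();
translate([0, 0, 742]) chair();
translate([696, -493, 0]) stool();
translate([696, 711, 0]) stool();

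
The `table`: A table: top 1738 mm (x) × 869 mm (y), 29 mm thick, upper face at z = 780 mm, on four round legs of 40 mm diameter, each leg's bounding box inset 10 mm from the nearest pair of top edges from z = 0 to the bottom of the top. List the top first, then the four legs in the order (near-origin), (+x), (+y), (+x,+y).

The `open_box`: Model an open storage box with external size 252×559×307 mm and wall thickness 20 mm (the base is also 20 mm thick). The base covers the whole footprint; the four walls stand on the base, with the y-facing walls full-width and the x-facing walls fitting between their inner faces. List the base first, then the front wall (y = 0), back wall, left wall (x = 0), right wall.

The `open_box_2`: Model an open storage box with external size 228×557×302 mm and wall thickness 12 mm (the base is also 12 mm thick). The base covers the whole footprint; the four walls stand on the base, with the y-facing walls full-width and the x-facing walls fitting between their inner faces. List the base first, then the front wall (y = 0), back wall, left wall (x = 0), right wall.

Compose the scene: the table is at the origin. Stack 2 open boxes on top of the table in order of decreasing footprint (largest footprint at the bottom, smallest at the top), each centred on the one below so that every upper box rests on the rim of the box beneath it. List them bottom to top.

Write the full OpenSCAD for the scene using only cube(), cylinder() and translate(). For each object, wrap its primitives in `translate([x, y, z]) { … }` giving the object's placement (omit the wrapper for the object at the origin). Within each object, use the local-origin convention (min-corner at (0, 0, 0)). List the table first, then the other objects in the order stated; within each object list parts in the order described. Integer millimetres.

translate([0, 0, 751]) cube([1738, 869, 29]);
translate([30, 30, 0]) cylinder(h = 751, r = 20);
translate([1708, 30, 0]) cylinder(h = 751, r = 20);
translate([30, 839, 0]) cylinder(h = 751, r = 20);
translate([1708, 839, 0]) cylinder(h = 751, r = 20);
translate([743, 155, 780]) {
  cube([252, 559, 20]);
  translate([0, 0, 20]) cube([252, 20, 287]);
  translate([0, 539, 20]) cube([252, 20, 287]);
  translate([0, 20, 20]) cube([20, 519, 287]);
  translate([232, 20, 20]) cube([20, 519, 287]);
}
translate([755, 156, 1087]) {
  cube([228, 557, 12]);
  translate([0, 0, 12]) cube([228, 12, 290]);
  translate([0, 545, 12]) cube([228, 12, 290]);
  translate([0, 12, 12]) cube([12, 533, 290]);
  translate([216, 12, 12]) cube([12, 533, 290]);
}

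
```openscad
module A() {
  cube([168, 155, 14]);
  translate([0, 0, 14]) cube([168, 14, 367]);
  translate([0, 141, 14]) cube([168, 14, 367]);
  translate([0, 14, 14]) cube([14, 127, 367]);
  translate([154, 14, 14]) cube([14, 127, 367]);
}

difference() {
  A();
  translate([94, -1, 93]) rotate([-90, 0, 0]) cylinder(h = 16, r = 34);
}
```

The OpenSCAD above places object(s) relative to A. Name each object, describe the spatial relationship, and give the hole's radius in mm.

The subtracted cylinder has r = 34 mm.

A is an open box. The open box has a circular hole through its front wall. The hole's radius is 34 mm.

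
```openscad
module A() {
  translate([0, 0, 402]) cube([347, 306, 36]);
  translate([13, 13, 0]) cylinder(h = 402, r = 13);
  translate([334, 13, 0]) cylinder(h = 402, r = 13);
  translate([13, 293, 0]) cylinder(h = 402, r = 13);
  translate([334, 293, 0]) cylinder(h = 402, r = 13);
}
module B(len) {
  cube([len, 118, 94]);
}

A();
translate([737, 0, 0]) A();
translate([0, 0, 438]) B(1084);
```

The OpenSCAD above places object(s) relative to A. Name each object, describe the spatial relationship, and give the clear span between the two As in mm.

Second stool starts at x = 737; first ends at x = 347; clear span = 737 − 347 = 390 mm.

A is a stool. B is a beam. A beam spans the tops of two stools. The clear span between the two stools is 390 mm.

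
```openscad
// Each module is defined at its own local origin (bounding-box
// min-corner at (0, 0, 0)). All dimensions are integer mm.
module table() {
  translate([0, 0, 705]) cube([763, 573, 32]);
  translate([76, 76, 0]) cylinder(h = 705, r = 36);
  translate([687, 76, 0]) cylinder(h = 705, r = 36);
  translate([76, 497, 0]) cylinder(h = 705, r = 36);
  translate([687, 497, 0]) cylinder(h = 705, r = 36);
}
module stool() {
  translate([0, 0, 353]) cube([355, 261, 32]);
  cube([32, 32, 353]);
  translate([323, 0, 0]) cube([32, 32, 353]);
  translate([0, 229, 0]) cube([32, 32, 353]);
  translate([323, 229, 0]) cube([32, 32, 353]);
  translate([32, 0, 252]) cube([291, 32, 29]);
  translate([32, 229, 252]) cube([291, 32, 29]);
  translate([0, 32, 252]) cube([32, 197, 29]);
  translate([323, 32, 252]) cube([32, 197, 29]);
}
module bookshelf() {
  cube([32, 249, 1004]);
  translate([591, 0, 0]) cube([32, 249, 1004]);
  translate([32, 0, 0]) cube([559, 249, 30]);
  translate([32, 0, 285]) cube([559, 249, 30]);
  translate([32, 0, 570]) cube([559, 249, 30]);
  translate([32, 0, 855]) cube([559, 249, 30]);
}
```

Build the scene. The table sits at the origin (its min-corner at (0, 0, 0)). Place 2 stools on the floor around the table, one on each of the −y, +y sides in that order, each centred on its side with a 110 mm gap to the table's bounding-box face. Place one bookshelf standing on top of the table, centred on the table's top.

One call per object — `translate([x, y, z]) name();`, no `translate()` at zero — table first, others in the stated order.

table();
translate([204, -371, 0]) stool();
translate([204, 683, 0]) stool();
translate([70, 162, 737]) bookshelf();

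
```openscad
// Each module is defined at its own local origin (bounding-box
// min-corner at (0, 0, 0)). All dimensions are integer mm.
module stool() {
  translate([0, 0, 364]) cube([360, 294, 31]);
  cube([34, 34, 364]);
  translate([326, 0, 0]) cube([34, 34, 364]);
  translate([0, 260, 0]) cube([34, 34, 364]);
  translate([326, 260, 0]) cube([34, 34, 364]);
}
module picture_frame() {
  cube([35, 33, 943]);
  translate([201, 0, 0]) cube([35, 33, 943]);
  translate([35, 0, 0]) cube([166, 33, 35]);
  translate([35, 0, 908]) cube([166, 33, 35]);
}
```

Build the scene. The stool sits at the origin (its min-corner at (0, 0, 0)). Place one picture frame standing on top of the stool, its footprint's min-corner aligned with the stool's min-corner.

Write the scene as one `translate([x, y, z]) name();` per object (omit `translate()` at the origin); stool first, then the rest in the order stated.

stool();
translate([0, 0, 395]) picture_frame();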